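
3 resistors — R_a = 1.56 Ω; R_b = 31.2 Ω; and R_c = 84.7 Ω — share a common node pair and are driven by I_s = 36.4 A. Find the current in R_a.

ΣG = 1/1.56 + 1/31.2 + 1/84.7 = 0.6849.
Current divider: I(R_a) = I_s · G_k/ΣG = 36.4 × (0.6410/0.6849) = 36.4 × 0.9360 = 34.07 A.

I ≈ 34.1 A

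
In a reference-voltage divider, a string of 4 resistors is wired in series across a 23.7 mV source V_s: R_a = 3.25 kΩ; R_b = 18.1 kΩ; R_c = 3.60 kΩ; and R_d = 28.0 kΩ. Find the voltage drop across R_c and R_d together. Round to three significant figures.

ΣR = 3.25 + 18.1 + 3.60 + 28.0 = 52.95 kΩ.
R_{R_c..R_d} = 3.60 + 28.0 = 31.60 kΩ.
V = V_s · R/ΣR = 23.7 × 0.5968 = 14.14 mV.

V ≈ 14.1 mV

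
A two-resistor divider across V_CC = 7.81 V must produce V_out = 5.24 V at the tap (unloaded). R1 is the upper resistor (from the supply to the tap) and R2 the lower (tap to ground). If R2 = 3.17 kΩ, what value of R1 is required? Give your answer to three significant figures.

R1 ≈ 1.55 kΩ

V_out/V_CC = R2/(R1+R2) = 0.6709.
So R1 = R2 · (V_CC/V_out − 1) = 3.17 × (7.81/5.24 − 1) = 3.17 × 0.4905 = 1.555 kΩ.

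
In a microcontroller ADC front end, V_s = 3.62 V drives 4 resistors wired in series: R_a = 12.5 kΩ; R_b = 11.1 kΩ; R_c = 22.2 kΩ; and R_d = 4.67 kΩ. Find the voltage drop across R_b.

V ≈ 0.796 V

Total series resistance ΣR = 12.5 + 11.1 + 22.2 + 4.67 = 50.47 kΩ.
By the voltage-divider rule, V = 3.62 × 11.10/50.47 = 0.7962 V.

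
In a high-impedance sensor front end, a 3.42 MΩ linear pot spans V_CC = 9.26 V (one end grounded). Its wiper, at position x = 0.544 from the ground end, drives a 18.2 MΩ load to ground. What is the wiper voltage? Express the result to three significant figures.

Split the track: R_lower = x·R_p = 1.860 MΩ, R_upper = (1−x)·R_p = 1.560 MΩ.
(x·R_p) ‖ R_L = 1.688 MΩ.
Loaded-divider output: V_out = 9.26 × 0.5198 = 4.813 V.
(Unloaded: V_out = x·V_CC = 5.04 V.)

V_out ≈ 4.81 V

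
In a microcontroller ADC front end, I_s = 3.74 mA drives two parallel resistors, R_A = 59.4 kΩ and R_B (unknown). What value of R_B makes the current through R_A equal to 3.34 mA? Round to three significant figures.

Two-branch current divider: I_A = I_s · R_B/(R_A + R_B).
3.34/3.74 = R_B/(R_A + R_B) → R_B = R_A · (0.8930)/(1 − 0.8930) = 59.4 × 8.350 = 496.0 kΩ.

R_B ≈ 496 kΩ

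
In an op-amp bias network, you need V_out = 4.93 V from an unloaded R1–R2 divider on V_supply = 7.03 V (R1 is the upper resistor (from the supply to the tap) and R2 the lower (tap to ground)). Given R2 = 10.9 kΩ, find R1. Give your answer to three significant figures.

The divider ratio is R2/(R1+R2) = 4.93/7.03 = 0.7013.
R1 = R2·(1/k − 1) = 10.9 × 0.4260 = 4.643 kΩ.

R1 ≈ 4.64 kΩ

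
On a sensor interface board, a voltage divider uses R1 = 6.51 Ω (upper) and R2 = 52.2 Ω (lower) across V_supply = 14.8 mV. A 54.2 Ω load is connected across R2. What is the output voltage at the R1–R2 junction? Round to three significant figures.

R2 ‖ R_L = (52.2 × 54.2)/(52.2 + 54.2) = 26.59 Ω.
Then V_out = V_supply · R2'/(R1 + R2') = 14.8 × 26.59/33.10 = 11.89 mV.

V_out ≈ 11.9 mV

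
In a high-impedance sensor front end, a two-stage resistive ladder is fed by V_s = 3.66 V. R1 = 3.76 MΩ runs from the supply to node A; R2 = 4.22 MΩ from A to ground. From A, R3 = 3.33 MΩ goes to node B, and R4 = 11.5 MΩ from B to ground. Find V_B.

Node A sees R2 in parallel with the series input of stage 2, R3 + R4 = 14.83 MΩ.
Effective lower resistance at A: R2 ‖ 14.83 = 3.285 MΩ.
So V_A = 3.66 × 0.4663 = 1.707 V.
Stage 2 is unloaded, so V_B = V_A · R4/(R3+R4) = 1.707 × 11.5/14.83 = 1.323 V.

V_B ≈ 1.32 V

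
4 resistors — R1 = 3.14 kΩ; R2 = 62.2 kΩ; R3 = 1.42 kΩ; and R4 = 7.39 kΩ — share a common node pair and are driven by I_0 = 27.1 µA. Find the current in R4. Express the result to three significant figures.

Total conductance ΣG = 1/3.14 + 1/62.2 + 1/1.42 + 1/7.39 = 1.174 (units of 1/kΩ).
By the current-divider rule, I = I_0 · G_k/ΣG = 27.1 × 0.1153 = 3.123 µA.

I ≈ 3.12 µA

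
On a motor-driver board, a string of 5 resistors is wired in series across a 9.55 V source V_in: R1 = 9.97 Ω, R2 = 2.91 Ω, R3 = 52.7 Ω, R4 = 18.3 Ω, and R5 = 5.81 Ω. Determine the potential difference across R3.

Series total: ΣR = 9.97 + 2.91 + 52.7 + 18.3 + 5.81 = 89.69 Ω.
Voltage divider: V = V_in · (52.70 / 89.69) = 9.55 × 0.5876 = 5.611 V.

V ≈ 5.61 V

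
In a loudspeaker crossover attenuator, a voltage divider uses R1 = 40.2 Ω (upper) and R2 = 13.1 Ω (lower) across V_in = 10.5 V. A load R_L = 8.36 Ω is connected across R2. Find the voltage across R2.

V_out ≈ 1.18 V

R2 ‖ R_L = (13.1 × 8.36)/(13.1 + 8.36) = 5.103 Ω.
Voltage divider with the loaded lower leg: V_out = 10.5 × 5.103/(40.2 + 5.103) = 10.5 × 0.1126 = 1.183 V.
(Unloaded it would be 2.58 V; the load pulls it down.)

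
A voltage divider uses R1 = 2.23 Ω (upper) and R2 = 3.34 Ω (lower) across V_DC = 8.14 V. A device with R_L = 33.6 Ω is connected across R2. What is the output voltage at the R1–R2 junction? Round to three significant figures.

V_out ≈ 4.69 V

R2 ‖ R_L = (3.34 × 33.6)/(3.34 + 33.6) = 3.038 Ω.
Voltage divider with the loaded lower leg: V_out = 8.14 × 3.038/(2.23 + 3.038) = 8.14 × 0.5767 = 4.694 V.
(Unloaded it would be 4.88 V; the load pulls it down.)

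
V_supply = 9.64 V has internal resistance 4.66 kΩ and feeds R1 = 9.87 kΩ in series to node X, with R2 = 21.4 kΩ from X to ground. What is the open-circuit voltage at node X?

R1' = 4.66 + 9.87 = 14.53 kΩ (source resistance + R1).
With X open, the divider is unloaded: V_th = 9.64 × 21.4/35.93 = 5.742 V.

V_th ≈ 5.74 V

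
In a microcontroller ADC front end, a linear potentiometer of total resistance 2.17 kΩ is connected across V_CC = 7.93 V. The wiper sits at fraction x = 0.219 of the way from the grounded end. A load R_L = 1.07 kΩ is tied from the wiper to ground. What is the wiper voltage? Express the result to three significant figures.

Lower segment x·R_p = 0.4752 kΩ; upper segment (1−x)·R_p = 1.695 kΩ.
R_L loads the lower segment: effective lower R = 0.3291 kΩ.
V_out = 7.93 × 0.3291/(1.695 + 0.3291) = 1.289 V.

V_out ≈ 1.29 V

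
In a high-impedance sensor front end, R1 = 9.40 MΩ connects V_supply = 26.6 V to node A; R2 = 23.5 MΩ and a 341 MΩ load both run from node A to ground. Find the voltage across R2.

V_out ≈ 18.6 V

R2 ‖ R_L = (23.5 × 341)/(23.5 + 341) = 21.98 MΩ.
Now apply the divider: V_out = 26.6 × 0.7005 = 18.63 V.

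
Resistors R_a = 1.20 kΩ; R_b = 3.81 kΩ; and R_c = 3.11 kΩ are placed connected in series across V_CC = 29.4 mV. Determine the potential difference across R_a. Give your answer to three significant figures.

Total series resistance ΣR = 1.20 + 3.81 + 3.11 = 8.120 kΩ.
By the voltage-divider rule, V = 29.4 × 1.200/8.120 = 4.345 mV.

V ≈ 4.34 mV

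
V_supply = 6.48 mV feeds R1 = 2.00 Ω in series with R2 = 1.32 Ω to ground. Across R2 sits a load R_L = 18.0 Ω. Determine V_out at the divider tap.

V_out ≈ 2.47 mV

First combine the lower leg with the load: R2 ‖ R_L = 1.230 Ω.
Then V_out = V_supply · R2'/(R1 + R2') = 6.48 × 1.230/3.230 = 2.467 mV.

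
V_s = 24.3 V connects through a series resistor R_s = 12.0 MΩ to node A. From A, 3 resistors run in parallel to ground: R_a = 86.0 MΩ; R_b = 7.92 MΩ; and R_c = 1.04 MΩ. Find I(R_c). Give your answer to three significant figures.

Equivalent of the parallel group: R_p = 0.9096 MΩ.
V_A = 24.3 × 0.9096/12.91 = 1.712 V.
I(R_c) = V_A / R_c = 1.712/1.04 = 1.646 µA.
(Equivalently: I_total = 1.882 µA, then current-divider fraction G_k/ΣG = 0.8746.)

I ≈ 1.65 µA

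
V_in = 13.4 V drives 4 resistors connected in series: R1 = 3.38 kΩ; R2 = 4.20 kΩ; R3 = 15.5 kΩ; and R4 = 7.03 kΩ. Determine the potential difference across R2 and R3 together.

V ≈ 8.77 V

Total series resistance ΣR = 3.38 + 4.20 + 15.5 + 7.03 = 30.11 kΩ.
R_{R2..R3} = 4.20 + 15.5 = 19.70 kΩ.
By the voltage-divider rule, V = 13.4 × 19.70/30.11 = 8.767 V.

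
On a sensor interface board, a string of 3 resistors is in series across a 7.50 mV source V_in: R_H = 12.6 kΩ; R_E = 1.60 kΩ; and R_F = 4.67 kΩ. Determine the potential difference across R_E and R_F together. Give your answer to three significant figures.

Series total: ΣR = 12.6 + 1.60 + 4.67 = 18.87 kΩ.
R_{R_E..R_F} = 1.60 + 4.67 = 6.270 kΩ.
V = V_in · R/ΣR = 7.50 × 0.3323 = 2.492 mV.

V ≈ 2.49 mV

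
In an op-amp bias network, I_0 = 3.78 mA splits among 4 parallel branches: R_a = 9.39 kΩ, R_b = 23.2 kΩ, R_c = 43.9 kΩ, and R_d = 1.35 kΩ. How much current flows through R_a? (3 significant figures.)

ΣG = 1/9.39 + 1/23.2 + 1/43.9 + 1/1.35 = 0.9131.
Current divider: I(R_a) = I_0 · G_k/ΣG = 3.78 × (0.1065/0.9131) = 3.78 × 0.1166 = 0.4409 mA.

I ≈ 0.441 mA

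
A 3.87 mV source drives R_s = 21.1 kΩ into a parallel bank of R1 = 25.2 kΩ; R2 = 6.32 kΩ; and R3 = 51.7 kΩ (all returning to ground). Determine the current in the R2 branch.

I ≈ 0.110 µA

Equivalent of the parallel group: R_p = 4.603 kΩ.
V_A = 3.87 × 4.603/25.70 = 0.6930 mV.
Branch current I = V_A/R2 = 0.6930/6.32 = 0.1097 µA.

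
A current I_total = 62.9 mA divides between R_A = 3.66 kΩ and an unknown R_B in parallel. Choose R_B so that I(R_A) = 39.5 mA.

R_B ≈ 6.18 kΩ

Two-branch current divider: I_A = I_total · R_B/(R_A + R_B).
39.5/62.9 = R_B/(R_A + R_B) → R_B = R_A · (0.6280)/(1 − 0.6280) = 3.66 × 1.688 = 6.178 kΩ.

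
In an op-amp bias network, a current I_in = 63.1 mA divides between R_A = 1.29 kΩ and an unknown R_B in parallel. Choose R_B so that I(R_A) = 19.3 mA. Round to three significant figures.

R_B ≈ 0.568 kΩ

In a two-way split, I_A/I_in = R_B/(R_A + R_B).
19.3/63.1 = R_B/(R_A + R_B) → R_B = R_A · (0.3059)/(1 − 0.3059) = 1.29 × 0.4406 = 0.5684 kΩ.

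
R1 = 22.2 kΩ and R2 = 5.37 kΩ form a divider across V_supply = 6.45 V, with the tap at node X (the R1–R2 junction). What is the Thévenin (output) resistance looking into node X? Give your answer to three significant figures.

R_th ≈ 4.32 kΩ

Looking into X with the source shorted: R_th = R1·R2/(R1+R2) = 22.20 × 5.37/27.57 = 4.324 kΩ.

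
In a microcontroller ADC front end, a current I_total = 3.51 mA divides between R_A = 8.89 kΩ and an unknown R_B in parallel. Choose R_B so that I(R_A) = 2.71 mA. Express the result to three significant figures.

In a two-way split, I_A/I_total = R_B/(R_A + R_B).
With f = 0.7721, R_B = R_A · f/(1−f) = 8.89 × 3.387 = 30.11 kΩ.

R_B ≈ 30.1 kΩ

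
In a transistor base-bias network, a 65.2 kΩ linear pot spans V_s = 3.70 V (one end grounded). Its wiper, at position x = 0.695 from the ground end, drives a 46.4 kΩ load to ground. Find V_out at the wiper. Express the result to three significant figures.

Split the track: R_lower = x·R_p = 45.31 kΩ, R_upper = (1−x)·R_p = 19.89 kΩ.
R_L loads the lower segment: effective lower R = 22.93 kΩ.
Then V_out = V_s · 22.93/(19.89 + 22.93) = 1.981 V.

V_out ≈ 1.98 V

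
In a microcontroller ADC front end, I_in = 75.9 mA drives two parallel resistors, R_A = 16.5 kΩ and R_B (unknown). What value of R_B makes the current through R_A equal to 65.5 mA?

R_B ≈ 104 kΩ

The fraction through R_A equals R_B/(R_A+R_B).
With f = 0.8630, R_B = R_A · f/(1−f) = 16.5 × 6.298 = 103.9 kΩ.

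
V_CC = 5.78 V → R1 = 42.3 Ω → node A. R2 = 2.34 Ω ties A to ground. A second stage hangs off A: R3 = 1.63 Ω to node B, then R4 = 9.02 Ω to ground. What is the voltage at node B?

V_B ≈ 0.212 V

Node A sees R2 in parallel with the series input of stage 2, R3 + R4 = 10.65 Ω.
R2 ‖ (R3+R4) = 1.918 Ω.
V_A = 5.78 × 1.918/(42.3 + 1.918) = 0.2508 V.
Then the unloaded second divider: V_B = V_A × R4/(R3+R4) = 0.2508 × 0.8469 = 0.2124 V.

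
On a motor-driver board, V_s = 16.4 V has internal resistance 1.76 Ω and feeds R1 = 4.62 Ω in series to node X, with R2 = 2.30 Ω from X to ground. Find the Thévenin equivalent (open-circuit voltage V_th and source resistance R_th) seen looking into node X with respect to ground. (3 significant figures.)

V_th ≈ 4.35 V, R_th ≈ 1.69 Ω

R1' = 1.76 + 4.62 = 6.380 Ω (source resistance + R1).
Open-circuit (no load on X): V_th = V_s · R2/(R1' + R2) = 16.4 × 2.30/(6.380 + 2.30) = 4.346 V.
Looking into X with the source shorted: R_th = R1'·R2/(R1'+R2) = 6.380 × 2.30/8.680 = 1.691 Ω.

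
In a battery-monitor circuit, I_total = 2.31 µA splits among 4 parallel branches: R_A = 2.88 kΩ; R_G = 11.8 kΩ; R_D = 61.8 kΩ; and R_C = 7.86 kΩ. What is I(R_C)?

ΣG = 1/2.88 + 1/11.8 + 1/61.8 + 1/7.86 = 0.5754.
R_C takes the fraction G_k/ΣG = 0.1272/0.5754 = 0.2211, so I = 2.31 × 0.2211 = 0.5108 µA.

I ≈ 0.511 µA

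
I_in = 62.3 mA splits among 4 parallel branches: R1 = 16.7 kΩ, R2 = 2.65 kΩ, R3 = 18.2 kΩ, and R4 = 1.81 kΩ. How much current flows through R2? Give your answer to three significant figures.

I ≈ 22.5 mA

Total conductance ΣG = 1/16.7 + 1/2.65 + 1/18.2 + 1/1.81 = 1.045 (units of 1/kΩ).
By the current-divider rule, I = I_in · G_k/ΣG = 62.3 × 0.3612 = 22.50 mA.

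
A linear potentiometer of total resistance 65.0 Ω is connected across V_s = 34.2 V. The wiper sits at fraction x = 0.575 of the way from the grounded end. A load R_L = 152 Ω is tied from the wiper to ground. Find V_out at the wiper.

V_out ≈ 17.8 V

The pot divides into 27.63 Ω above the wiper and 37.38 Ω below.
Lower segment in parallel with the load: 37.38 ‖ 152 = 30.00 Ω.
V_out = 34.2 × 30.00/(27.63 + 30.00) = 17.80 V.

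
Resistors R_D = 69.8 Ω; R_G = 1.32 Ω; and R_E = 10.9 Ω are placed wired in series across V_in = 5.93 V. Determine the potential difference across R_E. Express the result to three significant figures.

V ≈ 0.788 V

Series total: ΣR = 69.8 + 1.32 + 10.9 = 82.02 Ω.
V = V_in · R/ΣR = 5.93 × 0.1329 = 0.7881 V.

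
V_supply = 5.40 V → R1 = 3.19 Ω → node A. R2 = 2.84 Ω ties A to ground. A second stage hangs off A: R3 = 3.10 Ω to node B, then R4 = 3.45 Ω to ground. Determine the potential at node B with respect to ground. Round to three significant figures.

Node A sees R2 in parallel with the series input of stage 2, R3 + R4 = 6.550 Ω.
Effective lower resistance at A: R2 ‖ 6.550 = 1.981 Ω.
So V_A = 5.40 × 0.3831 = 2.069 V.
Stage 2 is unloaded, so V_B = V_A · R4/(R3+R4) = 2.069 × 3.45/6.550 = 1.090 V.

V_B ≈ 1.09 V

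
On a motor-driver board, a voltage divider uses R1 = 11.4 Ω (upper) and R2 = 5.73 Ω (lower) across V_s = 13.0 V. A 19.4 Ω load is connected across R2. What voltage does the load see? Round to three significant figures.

V_out ≈ 3.63 V

First combine the lower leg with the load: R2 ‖ R_L = 4.423 Ω.
Now apply the divider: V_out = 13.0 × 0.2796 = 3.634 V.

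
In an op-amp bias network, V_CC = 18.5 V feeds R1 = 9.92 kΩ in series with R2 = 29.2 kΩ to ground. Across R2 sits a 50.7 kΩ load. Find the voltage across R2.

The load sits in parallel with R2, giving an effective lower resistance R2' = R2·R_L/(R2+R_L) = 18.53 kΩ.
Voltage divider with the loaded lower leg: V_out = 18.5 × 18.53/(9.92 + 18.53) = 18.5 × 0.6513 = 12.05 V.
(Unloaded it would be 13.8 V; the load pulls it down.)

V_out ≈ 12.0 V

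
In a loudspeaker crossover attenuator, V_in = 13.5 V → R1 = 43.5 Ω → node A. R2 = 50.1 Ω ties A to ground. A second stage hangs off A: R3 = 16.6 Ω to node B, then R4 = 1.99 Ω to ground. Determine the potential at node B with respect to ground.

The second stage (R3 + R4 = 18.59 Ω) loads node A in parallel with R2.
Effective lower resistance at A: R2 ‖ 18.59 = 13.56 Ω.
V_A = 13.5 × 13.56/(43.5 + 13.56) = 3.208 V.
V_B = V_A × 0.1070 = 0.3434 V.

V_B ≈ 0.343 V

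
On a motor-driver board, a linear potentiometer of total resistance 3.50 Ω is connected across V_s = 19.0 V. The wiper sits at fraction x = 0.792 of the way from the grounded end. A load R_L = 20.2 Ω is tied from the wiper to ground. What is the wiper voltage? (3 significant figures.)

V_out ≈ 14.6 V

Lower segment x·R_p = 2.772 Ω; upper segment (1−x)·R_p = 0.7280 Ω.
(x·R_p) ‖ R_L = 2.438 Ω.
Loaded-divider output: V_out = 19.0 × 0.7700 = 14.63 V.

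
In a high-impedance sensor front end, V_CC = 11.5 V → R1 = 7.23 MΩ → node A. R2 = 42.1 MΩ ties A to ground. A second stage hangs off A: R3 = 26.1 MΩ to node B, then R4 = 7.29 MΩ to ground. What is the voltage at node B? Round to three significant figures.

V_B ≈ 1.81 V

The second stage (R3 + R4 = 33.39 MΩ) loads node A in parallel with R2.
R2 ‖ (R3+R4) = 18.62 MΩ.
First divider: V_A = V_CC · 18.62/(7.23 + 18.62) = 8.284 V.
Then the unloaded second divider: V_B = V_A × R4/(R3+R4) = 8.284 × 0.2183 = 1.809 V.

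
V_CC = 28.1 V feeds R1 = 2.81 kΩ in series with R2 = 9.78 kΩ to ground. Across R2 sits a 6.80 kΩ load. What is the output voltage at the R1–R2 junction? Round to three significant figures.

V_out ≈ 16.5 V

First combine the lower leg with the load: R2 ‖ R_L = 4.011 kΩ.
Voltage divider with the loaded lower leg: V_out = 28.1 × 4.011/(2.81 + 4.011) = 28.1 × 0.5880 = 16.52 V.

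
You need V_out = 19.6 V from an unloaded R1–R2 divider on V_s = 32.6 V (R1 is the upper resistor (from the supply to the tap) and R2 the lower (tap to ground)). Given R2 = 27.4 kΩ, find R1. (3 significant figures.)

V_out/V_s = R2/(R1+R2) = 0.6012.
Rearranging, R1 = R2·(1−k)/k = 27.4 × 0.6633 = 18.17 kΩ.

R1 ≈ 18.2 kΩ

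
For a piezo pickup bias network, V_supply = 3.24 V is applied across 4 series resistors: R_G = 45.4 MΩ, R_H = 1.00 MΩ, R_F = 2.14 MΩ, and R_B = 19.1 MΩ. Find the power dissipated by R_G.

ΣR = 67.64 MΩ → I = 3.24/67.64 = 0.04790 µA.
P = I²R = 0.002294 × 45.4 = 0.1042 µW.

P ≈ 0.104 µW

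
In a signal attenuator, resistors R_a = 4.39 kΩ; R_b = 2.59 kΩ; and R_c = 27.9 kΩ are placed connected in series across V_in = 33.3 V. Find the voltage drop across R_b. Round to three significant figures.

Total series resistance ΣR = 4.39 + 2.59 + 27.9 = 34.88 kΩ.
Voltage divider: V = V_in · (2.590 / 34.88) = 33.3 × 0.07425 = 2.473 V.

V ≈ 2.47 V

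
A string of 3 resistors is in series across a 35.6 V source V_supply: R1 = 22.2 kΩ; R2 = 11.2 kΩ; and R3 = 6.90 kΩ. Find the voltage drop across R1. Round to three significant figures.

ΣR = 22.2 + 11.2 + 6.90 = 40.30 kΩ.
V = V_supply · R/ΣR = 35.6 × 0.5509 = 19.61 V.

V ≈ 19.6 V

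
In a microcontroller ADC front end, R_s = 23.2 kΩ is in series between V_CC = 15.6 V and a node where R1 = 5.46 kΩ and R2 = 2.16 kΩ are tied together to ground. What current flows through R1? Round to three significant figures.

I ≈ 0.179 mA

Parallel bank: R_p = 1/(1/5.46 + 1/2.16) = 1.548 kΩ.
Node voltage V_A = V_CC · R_p/(R_s + R_p) = 15.6 × 0.06254 = 0.9756 V.
Branch current I = V_A/R1 = 0.9756/5.46 = 0.1787 mA.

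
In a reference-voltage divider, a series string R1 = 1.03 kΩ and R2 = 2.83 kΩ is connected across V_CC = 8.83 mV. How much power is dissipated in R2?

P ≈ 14.8 nW

ΣR = 3.860 kΩ → I = 8.83/3.860 = 2.288 µA.
P = I²R = 5.233 × 2.83 = 14.81 nW.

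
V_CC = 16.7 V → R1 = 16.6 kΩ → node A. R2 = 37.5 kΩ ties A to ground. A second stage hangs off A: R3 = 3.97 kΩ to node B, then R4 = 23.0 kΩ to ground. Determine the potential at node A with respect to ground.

The second stage (R3 + R4 = 26.97 kΩ) loads node A in parallel with R2.
Effective lower resistance at A: R2 ‖ 26.97 = 15.69 kΩ.
V_A = 16.7 × 15.69/(16.6 + 15.69) = 8.114 V.

V_A ≈ 8.11 V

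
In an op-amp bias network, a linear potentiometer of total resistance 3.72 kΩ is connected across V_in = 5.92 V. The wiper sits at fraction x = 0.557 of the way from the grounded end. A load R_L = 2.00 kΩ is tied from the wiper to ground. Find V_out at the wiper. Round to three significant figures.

V_out ≈ 2.26 V

Split the track: R_lower = x·R_p = 2.072 kΩ, R_upper = (1−x)·R_p = 1.648 kΩ.
(x·R_p) ‖ R_L = 1.018 kΩ.
Loaded-divider output: V_out = 5.92 × 0.3818 = 2.260 V.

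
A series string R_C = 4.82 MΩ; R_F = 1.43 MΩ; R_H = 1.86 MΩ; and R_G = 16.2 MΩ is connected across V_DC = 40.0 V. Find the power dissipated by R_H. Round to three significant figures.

P ≈ 5.04 µW

ΣR = 24.31 MΩ → I = 40.0/24.31 = 1.645 µA.
P = I²R = 2.707 × 1.86 = 5.036 µW.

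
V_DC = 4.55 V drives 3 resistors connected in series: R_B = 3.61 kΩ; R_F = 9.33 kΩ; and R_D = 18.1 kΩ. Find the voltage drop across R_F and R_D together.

V ≈ 4.02 V

Series total: ΣR = 3.61 + 9.33 + 18.1 = 31.04 kΩ.
R_{R_F..R_D} = 9.33 + 18.1 = 27.43 kΩ.
Voltage divider: V = V_DC · (27.43 / 31.04) = 4.55 × 0.8837 = 4.021 V.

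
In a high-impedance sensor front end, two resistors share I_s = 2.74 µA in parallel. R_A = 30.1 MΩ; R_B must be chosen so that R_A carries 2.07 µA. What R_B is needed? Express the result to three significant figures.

R_B ≈ 93.0 MΩ

In a two-way split, I_A/I_s = R_B/(R_A + R_B).
With f = 0.7555, R_B = R_A · f/(1−f) = 30.1 × 3.090 = 93.00 MΩ.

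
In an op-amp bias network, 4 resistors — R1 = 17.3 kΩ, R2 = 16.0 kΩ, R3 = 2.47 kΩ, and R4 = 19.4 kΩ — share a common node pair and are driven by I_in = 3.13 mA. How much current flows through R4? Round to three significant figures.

Total conductance ΣG = 1/17.3 + 1/16.0 + 1/2.47 + 1/19.4 = 0.5767 (units of 1/kΩ).
Current divider: I(R4) = I_in · G_k/ΣG = 3.13 × (0.05155/0.5767) = 3.13 × 0.08938 = 0.2798 mA.

I ≈ 0.280 mA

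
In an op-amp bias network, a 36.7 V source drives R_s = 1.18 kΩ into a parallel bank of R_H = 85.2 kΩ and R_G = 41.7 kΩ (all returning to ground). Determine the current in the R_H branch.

I ≈ 0.413 mA

Combine the parallel branches: R_p = (1/85.2 + 1/41.7)⁻¹ = 28.00 kΩ.
Node voltage V_A = V_CC · R_p/(R_s + R_p) = 36.7 × 0.9596 = 35.22 V.
Branch current I = V_A/R_H = 35.22/85.2 = 0.4133 mA.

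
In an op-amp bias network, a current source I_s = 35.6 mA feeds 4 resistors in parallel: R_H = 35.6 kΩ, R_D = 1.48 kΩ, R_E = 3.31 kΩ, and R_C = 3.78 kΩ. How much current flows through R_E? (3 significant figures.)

I ≈ 8.47 mA

ΣG = 1/35.6 + 1/1.48 + 1/3.31 + 1/3.78 = 1.270.
Current divider: I(R_E) = I_s · G_k/ΣG = 35.6 × (0.3021/1.270) = 35.6 × 0.2378 = 8.466 mA.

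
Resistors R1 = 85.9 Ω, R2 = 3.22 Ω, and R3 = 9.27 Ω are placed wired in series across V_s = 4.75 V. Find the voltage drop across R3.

Series total: ΣR = 85.9 + 3.22 + 9.27 = 98.39 Ω.
V = V_s · R/ΣR = 4.75 × 0.09422 = 0.4475 V.

V ≈ 0.448 V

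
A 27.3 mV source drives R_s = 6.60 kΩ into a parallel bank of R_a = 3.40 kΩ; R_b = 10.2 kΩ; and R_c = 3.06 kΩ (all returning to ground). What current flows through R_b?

Parallel bank: R_p = 1/(1/3.40 + 1/10.2 + 1/3.06) = 1.391 kΩ.
V_A = 27.3 × 1.391/7.991 = 4.752 mV.
Branch current I = V_A/R_b = 4.752/10.2 = 0.4659 µA.

I ≈ 0.466 µA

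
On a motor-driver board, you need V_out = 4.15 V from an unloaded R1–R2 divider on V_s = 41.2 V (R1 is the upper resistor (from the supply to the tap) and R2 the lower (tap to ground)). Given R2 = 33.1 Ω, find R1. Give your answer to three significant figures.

The divider ratio is R2/(R1+R2) = 4.15/41.2 = 0.1007.
So R1 = R2 · (V_s/V_out − 1) = 33.1 × (41.2/4.15 − 1) = 33.1 × 8.928 = 295.5 Ω.

R1 ≈ 296 Ω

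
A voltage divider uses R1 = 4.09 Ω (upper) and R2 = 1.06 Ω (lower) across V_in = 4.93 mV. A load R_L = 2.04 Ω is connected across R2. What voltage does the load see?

V_out ≈ 0.718 mV

The load sits in parallel with R2, giving an effective lower resistance R2' = R2·R_L/(R2+R_L) = 0.6975 Ω.
Now apply the divider: V_out = 4.93 × 0.1457 = 0.7183 mV.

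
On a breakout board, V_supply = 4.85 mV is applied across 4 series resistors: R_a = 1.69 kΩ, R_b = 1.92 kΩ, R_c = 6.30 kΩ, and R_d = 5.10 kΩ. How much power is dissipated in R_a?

The common current is I = 4.85/15.01 = 0.3231 µA.
P = I²R = 0.1044 × 1.69 = 0.1764 nW.

P ≈ 0.176 nW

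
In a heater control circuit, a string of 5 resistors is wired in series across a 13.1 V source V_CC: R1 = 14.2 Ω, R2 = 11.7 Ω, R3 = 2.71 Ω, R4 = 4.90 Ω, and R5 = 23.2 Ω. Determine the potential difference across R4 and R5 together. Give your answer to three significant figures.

V ≈ 6.49 V

Series total: ΣR = 14.2 + 11.7 + 2.71 + 4.90 + 23.2 = 56.71 Ω.
R_{R4..R5} = 4.90 + 23.2 = 28.10 Ω.
Voltage divider: V = V_CC · (28.10 / 56.71) = 13.1 × 0.4955 = 6.491 V.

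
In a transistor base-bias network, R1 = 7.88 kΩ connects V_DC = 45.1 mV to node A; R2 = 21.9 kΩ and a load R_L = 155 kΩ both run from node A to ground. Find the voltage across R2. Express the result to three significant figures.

First combine the lower leg with the load: R2 ‖ R_L = 19.19 kΩ.
Voltage divider with the loaded lower leg: V_out = 45.1 × 19.19/(7.88 + 19.19) = 45.1 × 0.7089 = 31.97 mV.

V_out ≈ 32.0 mV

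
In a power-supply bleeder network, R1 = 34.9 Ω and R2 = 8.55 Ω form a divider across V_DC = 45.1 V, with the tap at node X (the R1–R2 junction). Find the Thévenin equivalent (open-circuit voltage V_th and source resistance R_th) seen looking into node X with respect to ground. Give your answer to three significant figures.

V_th ≈ 8.87 V, R_th ≈ 6.87 Ω

With X open, the divider is unloaded: V_th = 45.1 × 8.55/43.45 = 8.875 V.
With V_DC suppressed (replaced by a short), R_th = R1 ‖ R2 = (34.90 × 8.55)/(34.90 + 8.55) = 6.868 Ω.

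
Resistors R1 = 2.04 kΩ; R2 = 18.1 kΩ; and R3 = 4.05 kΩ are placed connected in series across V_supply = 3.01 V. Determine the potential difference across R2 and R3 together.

Series total: ΣR = 2.04 + 18.1 + 4.05 = 24.19 kΩ.
R_{R2..R3} = 18.1 + 4.05 = 22.15 kΩ.
By the voltage-divider rule, V = 3.01 × 22.15/24.19 = 2.756 V.

V ≈ 2.76 V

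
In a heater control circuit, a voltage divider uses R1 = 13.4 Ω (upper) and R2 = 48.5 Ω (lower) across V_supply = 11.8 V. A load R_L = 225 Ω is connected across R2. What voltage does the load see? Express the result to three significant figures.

First combine the lower leg with the load: R2 ‖ R_L = 39.90 Ω.
Then V_out = V_supply · R2'/(R1 + R2') = 11.8 × 39.90/53.30 = 8.833 V.

V_out ≈ 8.83 V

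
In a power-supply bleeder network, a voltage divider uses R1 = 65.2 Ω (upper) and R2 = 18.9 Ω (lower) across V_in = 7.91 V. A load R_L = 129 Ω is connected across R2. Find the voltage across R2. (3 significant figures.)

The load sits in parallel with R2, giving an effective lower resistance R2' = R2·R_L/(R2+R_L) = 16.48 Ω.
Now apply the divider: V_out = 7.91 × 0.2018 = 1.596 V.

V_out ≈ 1.60 V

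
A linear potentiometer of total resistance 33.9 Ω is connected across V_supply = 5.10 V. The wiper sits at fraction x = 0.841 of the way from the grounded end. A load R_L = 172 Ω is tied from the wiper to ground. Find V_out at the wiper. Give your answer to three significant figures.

V_out ≈ 4.18 V

The pot divides into 5.390 Ω above the wiper and 28.51 Ω below.
(x·R_p) ‖ R_L = 24.46 Ω.
Then V_out = V_supply · 24.46/(5.390 + 24.46) = 4.179 V.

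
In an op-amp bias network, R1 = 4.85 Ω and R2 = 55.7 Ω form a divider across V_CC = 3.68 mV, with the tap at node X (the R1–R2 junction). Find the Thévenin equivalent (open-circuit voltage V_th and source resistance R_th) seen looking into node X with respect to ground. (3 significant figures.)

With X open, the divider is unloaded: V_th = 3.68 × 55.7/60.55 = 3.385 mV.
Zeroing V_CC shorts the top of R1 to ground, so R_th = R1 ‖ R2 = 4.462 Ω.

V_th ≈ 3.39 mV, R_th ≈ 4.46 Ω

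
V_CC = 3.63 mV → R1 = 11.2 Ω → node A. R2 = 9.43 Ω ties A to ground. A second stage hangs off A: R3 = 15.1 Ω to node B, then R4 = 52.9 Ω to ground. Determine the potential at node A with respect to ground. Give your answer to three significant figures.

The second stage (R3 + R4 = 68.00 Ω) loads node A in parallel with R2.
Effective lower resistance at A: R2 ‖ 68.00 = 8.282 Ω.
So V_A = 3.63 × 0.4251 = 1.543 mV.

V_A ≈ 1.54 mV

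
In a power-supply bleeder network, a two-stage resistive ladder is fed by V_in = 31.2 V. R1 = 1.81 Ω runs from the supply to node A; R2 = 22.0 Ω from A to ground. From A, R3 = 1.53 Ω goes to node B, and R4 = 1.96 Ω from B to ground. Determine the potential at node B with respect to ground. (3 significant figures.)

Looking into the second stage from A: R3 + R4 = 3.490 Ω appears in parallel with R2.
Effective lower resistance at A: R2 ‖ 3.490 = 3.012 Ω.
So V_A = 31.2 × 0.6246 = 19.49 V.
V_B = V_A × 0.5616 = 10.95 V.

V_B ≈ 10.9 V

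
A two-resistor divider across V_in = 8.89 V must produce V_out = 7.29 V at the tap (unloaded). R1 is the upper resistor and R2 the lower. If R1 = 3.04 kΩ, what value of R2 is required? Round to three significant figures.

Required fraction k = V_out/V_in = 0.8200.
R2 = R1 · 0.8200/(1 − 0.8200) = 13.85 kΩ.

R2 ≈ 13.9 kΩ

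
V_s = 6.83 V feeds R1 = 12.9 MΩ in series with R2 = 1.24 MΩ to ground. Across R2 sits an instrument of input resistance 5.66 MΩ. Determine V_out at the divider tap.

V_out ≈ 0.499 V

First combine the lower leg with the load: R2 ‖ R_L = 1.017 MΩ.
Voltage divider with the loaded lower leg: V_out = 6.83 × 1.017/(12.9 + 1.017) = 6.83 × 0.07309 = 0.4992 V.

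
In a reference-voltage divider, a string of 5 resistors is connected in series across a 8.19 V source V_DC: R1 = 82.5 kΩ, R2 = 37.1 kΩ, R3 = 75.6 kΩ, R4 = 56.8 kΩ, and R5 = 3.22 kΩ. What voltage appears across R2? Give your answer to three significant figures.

Series total: ΣR = 82.5 + 37.1 + 75.6 + 56.8 + 3.22 = 255.2 kΩ.
V = V_DC · R/ΣR = 8.19 × 0.1454 = 1.191 V.

V ≈ 1.19 V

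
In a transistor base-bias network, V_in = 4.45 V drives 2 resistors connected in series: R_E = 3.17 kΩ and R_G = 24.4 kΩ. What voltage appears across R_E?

V ≈ 0.512 V

ΣR = 3.17 + 24.4 = 27.57 kΩ.
V = V_in · R/ΣR = 4.45 × 0.1150 = 0.5117 V.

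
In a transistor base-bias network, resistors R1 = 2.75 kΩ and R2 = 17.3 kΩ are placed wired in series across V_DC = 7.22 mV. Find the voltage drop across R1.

V ≈ 0.990 mV

Total series resistance ΣR = 2.75 + 17.3 = 20.05 kΩ.
Voltage divider: V = V_DC · (2.750 / 20.05) = 7.22 × 0.1372 = 0.9903 mV.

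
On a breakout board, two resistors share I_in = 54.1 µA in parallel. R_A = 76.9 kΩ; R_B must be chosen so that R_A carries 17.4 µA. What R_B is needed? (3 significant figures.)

Two-branch current divider: I_A = I_in · R_B/(R_A + R_B).
With f = 0.3216, R_B = R_A · f/(1−f) = 76.9 × 0.4741 = 36.46 kΩ.

R_B ≈ 36.5 kΩ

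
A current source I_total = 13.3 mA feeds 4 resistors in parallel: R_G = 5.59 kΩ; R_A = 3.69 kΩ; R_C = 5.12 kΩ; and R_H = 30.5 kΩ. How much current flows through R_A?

I ≈ 5.32 mA

Conductances: ΣG = 1/5.59 + 1/3.69 + 1/5.12 + 1/30.5 = 0.6780 (1/kΩ).
Current divider: I(R_A) = I_total · G_k/ΣG = 13.3 × (0.2710/0.6780) = 13.3 × 0.3997 = 5.316 mA.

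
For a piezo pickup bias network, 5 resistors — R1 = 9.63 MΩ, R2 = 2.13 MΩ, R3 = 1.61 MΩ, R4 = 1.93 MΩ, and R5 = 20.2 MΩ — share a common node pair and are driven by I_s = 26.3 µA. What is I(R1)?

I ≈ 1.55 µA

Conductances: ΣG = 1/9.63 + 1/2.13 + 1/1.61 + 1/1.93 + 1/20.2 = 1.762 (1/MΩ).
Current divider: I(R1) = I_s · G_k/ΣG = 26.3 × (0.1038/1.762) = 26.3 × 0.05893 = 1.550 µA.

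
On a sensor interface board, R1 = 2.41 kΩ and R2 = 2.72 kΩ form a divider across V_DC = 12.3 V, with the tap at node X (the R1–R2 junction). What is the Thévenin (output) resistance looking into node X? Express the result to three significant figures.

R_th ≈ 1.28 kΩ

Looking into X with the source shorted: R_th = R1·R2/(R1+R2) = 2.410 × 2.72/5.130 = 1.278 kΩ.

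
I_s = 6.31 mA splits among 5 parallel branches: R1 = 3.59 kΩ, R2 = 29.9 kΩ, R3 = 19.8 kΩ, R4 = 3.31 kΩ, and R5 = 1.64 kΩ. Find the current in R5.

Conductances: ΣG = 1/3.59 + 1/29.9 + 1/19.8 + 1/3.31 + 1/1.64 = 1.274 (1/kΩ).
Current divider: I(R5) = I_s · G_k/ΣG = 6.31 × (0.6098/1.274) = 6.31 × 0.4785 = 3.019 mA.

I ≈ 3.02 mA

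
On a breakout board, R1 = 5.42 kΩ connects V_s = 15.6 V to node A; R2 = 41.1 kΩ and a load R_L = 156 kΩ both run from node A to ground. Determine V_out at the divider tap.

First combine the lower leg with the load: R2 ‖ R_L = 32.53 kΩ.
Voltage divider with the loaded lower leg: V_out = 15.6 × 32.53/(5.42 + 32.53) = 15.6 × 0.8572 = 13.37 V.

V_out ≈ 13.4 V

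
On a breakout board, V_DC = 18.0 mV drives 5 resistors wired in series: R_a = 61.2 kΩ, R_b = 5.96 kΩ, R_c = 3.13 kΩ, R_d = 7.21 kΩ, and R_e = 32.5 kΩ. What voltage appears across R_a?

V ≈ 10.0 mV

Total series resistance ΣR = 61.2 + 5.96 + 3.13 + 7.21 + 32.5 = 110.0 kΩ.
V = V_DC · R/ΣR = 18.0 × 0.5564 = 10.01 mV.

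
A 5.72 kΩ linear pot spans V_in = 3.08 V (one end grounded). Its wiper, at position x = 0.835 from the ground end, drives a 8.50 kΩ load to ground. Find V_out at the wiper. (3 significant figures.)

Lower segment x·R_p = 4.776 kΩ; upper segment (1−x)·R_p = 0.9438 kΩ.
Lower segment in parallel with the load: 4.776 ‖ 8.50 = 3.058 kΩ.
Then V_out = V_in · 3.058/(0.9438 + 3.058) = 2.354 V.

V_out ≈ 2.35 V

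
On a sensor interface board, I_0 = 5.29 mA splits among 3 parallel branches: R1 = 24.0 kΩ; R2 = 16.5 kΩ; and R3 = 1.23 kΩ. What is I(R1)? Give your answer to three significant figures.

I ≈ 0.241 mA

Conductances: ΣG = 1/24.0 + 1/16.5 + 1/1.23 = 0.9153 (1/kΩ).
Current divider: I(R1) = I_0 · G_k/ΣG = 5.29 × (0.04167/0.9153) = 5.29 × 0.04552 = 0.2408 mA.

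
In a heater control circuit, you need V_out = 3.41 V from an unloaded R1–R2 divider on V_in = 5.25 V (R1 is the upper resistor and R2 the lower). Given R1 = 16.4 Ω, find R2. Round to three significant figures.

V_out/V_in = R2/(R1+R2) = 0.6495.
So R2 = R1 · V_out/(V_in − V_out) = 16.4 × 3.41/(5.25 − 3.41) = 16.4 × 1.853 = 30.39 Ω.

R2 ≈ 30.4 Ω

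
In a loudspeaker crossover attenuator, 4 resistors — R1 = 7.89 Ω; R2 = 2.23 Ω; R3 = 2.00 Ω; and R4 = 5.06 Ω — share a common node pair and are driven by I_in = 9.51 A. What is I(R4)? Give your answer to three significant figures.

I ≈ 1.48 A

Conductances: ΣG = 1/7.89 + 1/2.23 + 1/2.00 + 1/5.06 = 1.273 (1/Ω).
Current divider: I(R4) = I_in · G_k/ΣG = 9.51 × (0.1976/1.273) = 9.51 × 0.1553 = 1.477 A.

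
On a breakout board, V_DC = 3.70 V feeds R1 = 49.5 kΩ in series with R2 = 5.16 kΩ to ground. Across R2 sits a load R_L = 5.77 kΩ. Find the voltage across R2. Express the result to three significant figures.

V_out ≈ 0.193 V

First combine the lower leg with the load: R2 ‖ R_L = 2.724 kΩ.
Now apply the divider: V_out = 3.70 × 0.05216 = 0.1930 V.
(Unloaded it would be 0.349 V; the load pulls it down.)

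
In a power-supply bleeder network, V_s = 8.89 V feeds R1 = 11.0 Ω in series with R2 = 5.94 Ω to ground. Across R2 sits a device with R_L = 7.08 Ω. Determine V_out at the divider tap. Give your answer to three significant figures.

V_out ≈ 2.02 V

R2 ‖ R_L = (5.94 × 7.08)/(5.94 + 7.08) = 3.230 Ω.
Now apply the divider: V_out = 8.89 × 0.2270 = 2.018 V.
(Unloaded it would be 3.12 V; the load pulls it down.)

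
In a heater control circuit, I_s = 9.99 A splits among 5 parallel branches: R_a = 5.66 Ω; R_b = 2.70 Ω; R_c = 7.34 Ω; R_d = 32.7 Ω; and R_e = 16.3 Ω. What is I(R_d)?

Total conductance ΣG = 1/5.66 + 1/2.70 + 1/7.34 + 1/32.7 + 1/16.3 = 0.7752 (units of 1/Ω).
R_d takes the fraction G_k/ΣG = 0.03058/0.7752 = 0.03945, so I = 9.99 × 0.03945 = 0.3941 A.

I ≈ 0.394 A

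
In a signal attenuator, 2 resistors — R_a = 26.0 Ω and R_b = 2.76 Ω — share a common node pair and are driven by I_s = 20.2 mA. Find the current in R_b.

With just two branches, the current splits inversely with resistance.
I(R_b) = 20.2 × 26.0/(26.0 + 2.76) = 20.2 × 0.9040 = 18.26 mA.

I ≈ 18.3 mA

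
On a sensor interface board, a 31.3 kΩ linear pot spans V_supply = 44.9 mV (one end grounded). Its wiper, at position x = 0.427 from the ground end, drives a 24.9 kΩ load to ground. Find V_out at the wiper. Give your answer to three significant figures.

V_out ≈ 14.7 mV

The pot divides into 17.93 kΩ above the wiper and 13.37 kΩ below.
(x·R_p) ‖ R_L = 8.697 kΩ.
Loaded-divider output: V_out = 44.9 × 0.3266 = 14.66 mV.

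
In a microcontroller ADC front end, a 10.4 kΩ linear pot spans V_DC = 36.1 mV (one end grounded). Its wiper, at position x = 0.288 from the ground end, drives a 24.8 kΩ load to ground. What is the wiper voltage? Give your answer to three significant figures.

V_out ≈ 9.57 mV

Split the track: R_lower = x·R_p = 2.995 kΩ, R_upper = (1−x)·R_p = 7.405 kΩ.
(x·R_p) ‖ R_L = 2.672 kΩ.
Loaded-divider output: V_out = 36.1 × 0.2652 = 9.574 mV.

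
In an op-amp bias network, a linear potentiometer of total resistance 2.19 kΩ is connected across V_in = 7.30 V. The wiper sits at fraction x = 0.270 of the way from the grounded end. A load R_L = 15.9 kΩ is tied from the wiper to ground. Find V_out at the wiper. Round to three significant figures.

Lower segment x·R_p = 0.5913 kΩ; upper segment (1−x)·R_p = 1.599 kΩ.
Lower segment in parallel with the load: 0.5913 ‖ 15.9 = 0.5701 kΩ.
V_out = 7.30 × 0.5701/(1.599 + 0.5701) = 1.919 V.

V_out ≈ 1.92 V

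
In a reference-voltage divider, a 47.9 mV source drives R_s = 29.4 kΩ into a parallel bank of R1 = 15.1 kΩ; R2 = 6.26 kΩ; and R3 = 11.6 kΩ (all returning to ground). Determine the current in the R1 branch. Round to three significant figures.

Equivalent of the parallel group: R_p = 3.203 kΩ.
V_A = 47.9 × 3.203/32.60 = 4.706 mV.
Branch current I = V_A/R1 = 4.706/15.1 = 0.3117 µA.

I ≈ 0.312 µA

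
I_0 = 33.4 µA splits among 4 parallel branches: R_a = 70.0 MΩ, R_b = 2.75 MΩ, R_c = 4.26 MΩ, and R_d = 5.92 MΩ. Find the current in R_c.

Total conductance ΣG = 1/70.0 + 1/2.75 + 1/4.26 + 1/5.92 = 0.7816 (units of 1/MΩ).
R_c takes the fraction G_k/ΣG = 0.2347/0.7816 = 0.3003, so I = 33.4 × 0.3003 = 10.03 µA.

I ≈ 10.0 µA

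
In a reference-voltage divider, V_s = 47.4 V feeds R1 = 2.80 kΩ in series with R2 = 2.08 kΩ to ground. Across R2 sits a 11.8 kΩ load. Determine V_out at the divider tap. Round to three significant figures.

R2 ‖ R_L = (2.08 × 11.8)/(2.08 + 11.8) = 1.768 kΩ.
Voltage divider with the loaded lower leg: V_out = 47.4 × 1.768/(2.80 + 1.768) = 47.4 × 0.3871 = 18.35 V.

V_out ≈ 18.3 V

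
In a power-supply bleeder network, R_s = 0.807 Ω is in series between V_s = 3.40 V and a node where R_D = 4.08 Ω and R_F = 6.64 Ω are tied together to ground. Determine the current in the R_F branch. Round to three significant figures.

I ≈ 0.388 A

Equivalent of the parallel group: R_p = 2.527 Ω.
V_A = 3.40 × 2.527/3.334 = 2.577 V.
I(R_F) = V_A / R_F = 2.577/6.64 = 0.3881 A.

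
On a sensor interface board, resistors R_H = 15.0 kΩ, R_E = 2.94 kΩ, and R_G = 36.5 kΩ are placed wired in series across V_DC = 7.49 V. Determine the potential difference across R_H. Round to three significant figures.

V ≈ 2.06 V

ΣR = 15.0 + 2.94 + 36.5 = 54.44 kΩ.
V = V_DC · R/ΣR = 7.49 × 0.2755 = 2.064 V.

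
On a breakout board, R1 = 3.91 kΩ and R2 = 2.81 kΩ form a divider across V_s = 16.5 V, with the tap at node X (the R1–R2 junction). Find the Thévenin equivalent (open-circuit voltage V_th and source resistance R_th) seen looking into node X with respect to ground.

V_th ≈ 6.90 V, R_th ≈ 1.63 kΩ

Open-circuit (no load on X): V_th = V_s · R2/(R1 + R2) = 16.5 × 2.81/(3.910 + 2.81) = 6.900 V.
With V_s suppressed (replaced by a short), R_th = R1 ‖ R2 = (3.910 × 2.81)/(3.910 + 2.81) = 1.635 kΩ.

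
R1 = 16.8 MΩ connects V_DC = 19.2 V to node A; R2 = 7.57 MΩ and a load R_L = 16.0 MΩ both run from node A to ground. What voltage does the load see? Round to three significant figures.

First combine the lower leg with the load: R2 ‖ R_L = 5.139 MΩ.
Then V_out = V_DC · R2'/(R1 + R2') = 19.2 × 5.139/21.94 = 4.497 V.
(Unloaded it would be 5.96 V; the load pulls it down.)

V_out ≈ 4.50 V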